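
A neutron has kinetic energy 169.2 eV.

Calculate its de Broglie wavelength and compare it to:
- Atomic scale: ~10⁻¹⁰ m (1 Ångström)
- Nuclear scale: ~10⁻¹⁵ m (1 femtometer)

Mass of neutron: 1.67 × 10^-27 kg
λ = 2.20 × 10^-12 m, which is between nuclear and atomic scales.

Using λ = h/√(2mKE):

KE = 169.2 eV = 2.711 × 10^-17 J

λ = h/√(2mKE)
λ = (6.626 × 10^-34 J·s) / √(2 × 1.67 × 10^-27 kg × 2.711 × 10^-17 J)
λ = 2.20 × 10^-12 m

Comparison:
- Atomic scale (10⁻¹⁰ m): λ is 0.022× this size
- Nuclear scale (10⁻¹⁵ m): λ is 2.2e+03× this size

The wavelength is between nuclear and atomic scales.

This wavelength is appropriate for probing atomic structure but too large for nuclear physics experiments.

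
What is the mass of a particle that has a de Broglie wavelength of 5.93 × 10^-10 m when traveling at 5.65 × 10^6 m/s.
1.98 × 10^-31 kg

From the de Broglie relation λ = h/(mv), we solve for m:

m = h/(λv)
m = (6.626 × 10^-34 J·s) / (5.93 × 10^-10 m × 5.65 × 10^6 m/s)
m = 1.98 × 10^-31 kg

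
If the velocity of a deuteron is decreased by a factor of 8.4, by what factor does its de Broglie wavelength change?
The wavelength increases by a factor of 8.4.

From λ = h/(mv), the wavelength is inversely proportional to velocity:

λ ∝ 1/v

If v → v/8.4, then λ → 8.4λ

When velocity is decreased by a factor of 8.4, the wavelength increases by a factor of 8.4.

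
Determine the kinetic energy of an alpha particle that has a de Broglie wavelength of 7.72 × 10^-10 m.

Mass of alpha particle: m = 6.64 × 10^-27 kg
5.55 × 10^-23 J (or 3.46 × 10^-4 eV)

From λ = h/√(2mKE), we solve for KE:

λ² = h²/(2mKE)
KE = h²/(2mλ²)
KE = (6.626 × 10^-34 J·s)² / (2 × 6.64 × 10^-27 kg × (7.72 × 10^-10 m)²)
KE = 5.55 × 10^-23 J
KE = 3.46 × 10^-4 eV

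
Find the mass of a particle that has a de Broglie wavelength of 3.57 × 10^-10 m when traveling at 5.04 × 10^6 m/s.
3.68 × 10^-31 kg

From the de Broglie relation λ = h/(mv), we solve for m:

m = h/(λv)
m = (6.626 × 10^-34 J·s) / (3.57 × 10^-10 m × 5.04 × 10^6 m/s)
m = 3.68 × 10^-31 kg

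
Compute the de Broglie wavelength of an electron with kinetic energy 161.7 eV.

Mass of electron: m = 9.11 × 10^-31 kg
9.64 × 10^-11 m

Using λ = h/√(2mKE):

First convert KE to Joules: KE = 161.7 eV = 2.591 × 10^-17 J

λ = h/√(2mKE)
λ = (6.626 × 10^-34 J·s) / √(2 × 9.11 × 10^-31 kg × 2.591 × 10^-17 J)
λ = 9.64 × 10^-11 m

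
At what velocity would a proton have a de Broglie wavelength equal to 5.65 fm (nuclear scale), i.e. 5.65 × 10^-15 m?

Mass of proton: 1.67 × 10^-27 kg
7.02 × 10^7 m/s

From λ = h/(mv), solve for v:

v = h/(mλ)
v = (6.626 × 10^-34 J·s) / (1.67 × 10^-27 kg × 5.65 × 10^-15 m)
v = 7.02 × 10^7 m/s

Note: This velocity is 23.4% of the speed of light, so relativistic corrections would be needed for a more accurate calculation.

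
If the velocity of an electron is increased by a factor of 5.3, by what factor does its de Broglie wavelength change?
The wavelength decreases by a factor of 5.3.

From λ = h/(mv), the wavelength is inversely proportional to velocity:

λ ∝ 1/v

If v → 5.3v, then λ → λ/5.3

When velocity is increased by a factor of 5.3, the wavelength decreases by a factor of 5.3.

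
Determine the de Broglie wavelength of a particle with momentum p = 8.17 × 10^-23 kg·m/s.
8.11 × 10^-12 m

Using the de Broglie relation λ = h/p:

λ = h/p
λ = (6.626 × 10^-34 J·s) / (8.17 × 10^-23 kg·m/s)
λ = 8.11 × 10^-12 m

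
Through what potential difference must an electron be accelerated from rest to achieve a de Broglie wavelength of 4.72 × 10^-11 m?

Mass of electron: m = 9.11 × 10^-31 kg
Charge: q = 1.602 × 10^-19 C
675 V

From λ = h/√(2mqV), we solve for V:

λ² = h²/(2mqV)
V = h²/(2mqλ²)
V = (6.626 × 10^-34 J·s)² / (2 × 9.11 × 10^-31 kg × 1.602 × 10^-19 C × (4.72 × 10^-11 m)²)
V = 675 V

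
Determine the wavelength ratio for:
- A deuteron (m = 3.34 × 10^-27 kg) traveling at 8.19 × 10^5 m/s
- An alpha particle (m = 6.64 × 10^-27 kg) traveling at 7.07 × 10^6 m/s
λ₁/λ₂ = 17.2

Using λ = h/(mv):

λ₁ = h/(m₁v₁) = 2.42 × 10^-13 m
λ₂ = h/(m₂v₂) = 1.41 × 10^-14 m

Ratio λ₁/λ₂ = (m₂v₂)/(m₁v₁)
         = (6.64 × 10^-27 kg × 7.07 × 10^6 m/s) / (3.34 × 10^-27 kg × 8.19 × 10^5 m/s)
         = 17.2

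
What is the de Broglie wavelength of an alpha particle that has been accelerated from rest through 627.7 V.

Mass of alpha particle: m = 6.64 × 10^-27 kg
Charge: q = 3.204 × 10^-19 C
4.05 × 10^-13 m

When a particle is accelerated through voltage V, it gains kinetic energy KE = qV.

The de Broglie wavelength is then λ = h/√(2mqV):

λ = h/√(2mqV)
λ = (6.626 × 10^-34 J·s) / √(2 × 6.64 × 10^-27 kg × 3.204 × 10^-19 C × 627.7 V)
λ = 4.05 × 10^-13 m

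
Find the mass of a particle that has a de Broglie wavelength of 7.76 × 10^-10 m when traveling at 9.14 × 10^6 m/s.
9.34 × 10^-32 kg

From the de Broglie relation λ = h/(mv), we solve for m:

m = h/(λv)
m = (6.626 × 10^-34 J·s) / (7.76 × 10^-10 m × 9.14 × 10^6 m/s)
m = 9.34 × 10^-32 kg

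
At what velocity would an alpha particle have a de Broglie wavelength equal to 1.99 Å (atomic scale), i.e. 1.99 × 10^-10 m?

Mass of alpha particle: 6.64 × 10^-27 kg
5.01 × 10^2 m/s

From λ = h/(mv), solve for v:

v = h/(mλ)
v = (6.626 × 10^-34 J·s) / (6.64 × 10^-27 kg × 1.99 × 10^-10 m)
v = 5.01 × 10^2 m/s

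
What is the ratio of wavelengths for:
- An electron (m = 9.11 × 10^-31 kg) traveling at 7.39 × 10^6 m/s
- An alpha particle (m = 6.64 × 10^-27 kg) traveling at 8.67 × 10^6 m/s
λ₁/λ₂ = 8.55 × 10^3

Using λ = h/(mv):

λ₁ = h/(m₁v₁) = 9.84 × 10^-11 m
λ₂ = h/(m₂v₂) = 1.15 × 10^-14 m

Ratio λ₁/λ₂ = (m₂v₂)/(m₁v₁)
         = (6.64 × 10^-27 kg × 8.67 × 10^6 m/s) / (9.11 × 10^-31 kg × 7.39 × 10^6 m/s)
         = 8.55 × 10^3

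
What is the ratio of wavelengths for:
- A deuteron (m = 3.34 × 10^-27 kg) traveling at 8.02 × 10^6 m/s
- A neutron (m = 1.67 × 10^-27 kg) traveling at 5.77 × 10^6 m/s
λ₁/λ₂ = 0.360

Using λ = h/(mv):

λ₁ = h/(m₁v₁) = 2.47 × 10^-14 m
λ₂ = h/(m₂v₂) = 6.88 × 10^-14 m

Ratio λ₁/λ₂ = (m₂v₂)/(m₁v₁)
         = (1.67 × 10^-27 kg × 5.77 × 10^6 m/s) / (3.34 × 10^-27 kg × 8.02 × 10^6 m/s)
         = 0.360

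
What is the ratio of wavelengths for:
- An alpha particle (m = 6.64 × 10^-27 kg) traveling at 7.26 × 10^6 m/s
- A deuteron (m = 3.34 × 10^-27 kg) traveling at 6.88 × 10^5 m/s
λ₁/λ₂ = 0.0477

Using λ = h/(mv):

λ₁ = h/(m₁v₁) = 1.37 × 10^-14 m
λ₂ = h/(m₂v₂) = 2.88 × 10^-13 m

Ratio λ₁/λ₂ = (m₂v₂)/(m₁v₁)
         = (3.34 × 10^-27 kg × 6.88 × 10^5 m/s) / (6.64 × 10^-27 kg × 7.26 × 10^6 m/s)
         = 0.0477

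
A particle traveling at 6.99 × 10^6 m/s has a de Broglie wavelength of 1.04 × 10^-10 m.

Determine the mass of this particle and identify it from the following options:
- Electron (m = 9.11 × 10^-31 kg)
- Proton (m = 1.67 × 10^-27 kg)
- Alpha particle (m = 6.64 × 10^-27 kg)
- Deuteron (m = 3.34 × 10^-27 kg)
The particle is an electron.

From λ = h/(mv), solve for mass:

m = h/(λv)
m = (6.626 × 10^-34 J·s) / (1.04 × 10^-10 m × 6.99 × 10^6 m/s)
m = 9.11 × 10^-31 kg

Comparing with the listed masses, this is closest to an electron.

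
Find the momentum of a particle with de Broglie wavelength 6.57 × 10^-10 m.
1.01 × 10^-24 kg·m/s

From the de Broglie relation λ = h/p, we solve for p:

p = h/λ
p = (6.626 × 10^-34 J·s) / (6.57 × 10^-10 m)
p = 1.01 × 10^-24 kg·m/s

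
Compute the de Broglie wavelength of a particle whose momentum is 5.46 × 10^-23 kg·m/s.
1.21 × 10^-11 m

Using the de Broglie relation λ = h/p:

λ = h/p
λ = (6.626 × 10^-34 J·s) / (5.46 × 10^-23 kg·m/s)
λ = 1.21 × 10^-11 m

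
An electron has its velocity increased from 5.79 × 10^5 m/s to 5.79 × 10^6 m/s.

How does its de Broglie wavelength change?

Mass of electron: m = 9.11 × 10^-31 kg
The wavelength decreases by a factor of 10.

Using λ = h/(mv):

Initial wavelength: λ₁ = h/(mv₁) = 1.26 × 10^-9 m
Final wavelength: λ₂ = h/(mv₂) = 1.26 × 10^-10 m

Since λ ∝ 1/v, when velocity increases by a factor of 10, the wavelength decreases by a factor of 10.

λ₂/λ₁ = v₁/v₂ = 1/10

The wavelength decreases by a factor of 10.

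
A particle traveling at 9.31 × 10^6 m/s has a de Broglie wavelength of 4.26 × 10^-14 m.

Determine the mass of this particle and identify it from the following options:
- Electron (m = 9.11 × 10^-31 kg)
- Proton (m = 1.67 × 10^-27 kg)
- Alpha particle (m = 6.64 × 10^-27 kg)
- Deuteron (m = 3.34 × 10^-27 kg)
The particle is a proton.

From λ = h/(mv), solve for mass:

m = h/(λv)
m = (6.626 × 10^-34 J·s) / (4.26 × 10^-14 m × 9.31 × 10^6 m/s)
m = 1.67 × 10^-27 kg

Comparing with the listed masses, this is closest to a proton.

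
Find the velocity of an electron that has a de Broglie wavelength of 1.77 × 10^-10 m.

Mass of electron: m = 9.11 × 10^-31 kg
4.11 × 10^6 m/s

From the de Broglie relation λ = h/(mv), we solve for v:

v = h/(mλ)
v = (6.626 × 10^-34 J·s) / (9.11 × 10^-31 kg × 1.77 × 10^-10 m)
v = 4.11 × 10^6 m/s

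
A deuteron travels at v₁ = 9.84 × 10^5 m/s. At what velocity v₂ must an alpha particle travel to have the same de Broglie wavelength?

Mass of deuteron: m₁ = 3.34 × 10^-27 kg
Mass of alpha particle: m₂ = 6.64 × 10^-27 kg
v₂ = 4.95 × 10^5 m/s

For equal de Broglie wavelengths: λ₁ = λ₂

h/(m₁v₁) = h/(m₂v₂)
m₁v₁ = m₂v₂
v₂ = v₁ · (m₁/m₂)

v₂ = 9.84 × 10^5 m/s × (3.34 × 10^-27 kg / 6.64 × 10^-27 kg)
v₂ = 4.95 × 10^5 m/s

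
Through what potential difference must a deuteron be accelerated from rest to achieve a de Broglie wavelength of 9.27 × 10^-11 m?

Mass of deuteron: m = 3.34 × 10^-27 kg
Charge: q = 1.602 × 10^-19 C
4.77 × 10^-2 V

From λ = h/√(2mqV), we solve for V:

λ² = h²/(2mqV)
V = h²/(2mqλ²)
V = (6.626 × 10^-34 J·s)² / (2 × 3.34 × 10^-27 kg × 1.602 × 10^-19 C × (9.27 × 10^-11 m)²)
V = 4.77 × 10^-2 V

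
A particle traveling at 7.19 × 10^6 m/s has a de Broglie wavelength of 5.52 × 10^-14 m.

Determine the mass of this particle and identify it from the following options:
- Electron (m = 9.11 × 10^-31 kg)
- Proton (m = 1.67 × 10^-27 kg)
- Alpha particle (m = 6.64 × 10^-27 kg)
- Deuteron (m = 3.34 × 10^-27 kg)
The particle is a proton.

From λ = h/(mv), solve for mass:

m = h/(λv)
m = (6.626 × 10^-34 J·s) / (5.52 × 10^-14 m × 7.19 × 10^6 m/s)
m = 1.67 × 10^-27 kg

Comparing with the listed masses, this is closest to a proton.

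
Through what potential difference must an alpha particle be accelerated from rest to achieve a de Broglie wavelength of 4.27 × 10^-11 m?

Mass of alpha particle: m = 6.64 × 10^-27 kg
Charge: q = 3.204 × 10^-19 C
5.66 × 10^-2 V

From λ = h/√(2mqV), we solve for V:

λ² = h²/(2mqV)
V = h²/(2mqλ²)
V = (6.626 × 10^-34 J·s)² / (2 × 6.64 × 10^-27 kg × 3.204 × 10^-19 C × (4.27 × 10^-11 m)²)
V = 5.66 × 10^-2 V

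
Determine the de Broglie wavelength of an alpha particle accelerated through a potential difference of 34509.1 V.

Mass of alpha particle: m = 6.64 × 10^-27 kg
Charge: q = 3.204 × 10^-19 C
5.47 × 10^-14 m

When a particle is accelerated through voltage V, it gains kinetic energy KE = qV.

The de Broglie wavelength is then λ = h/√(2mqV):

λ = h/√(2mqV)
λ = (6.626 × 10^-34 J·s) / √(2 × 6.64 × 10^-27 kg × 3.204 × 10^-19 C × 34509.1 V)
λ = 5.47 × 10^-14 m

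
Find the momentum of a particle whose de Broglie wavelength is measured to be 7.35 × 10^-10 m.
9.01 × 10^-25 kg·m/s

From the de Broglie relation λ = h/p, we solve for p:

p = h/λ
p = (6.626 × 10^-34 J·s) / (7.35 × 10^-10 m)
p = 9.01 × 10^-25 kg·m/s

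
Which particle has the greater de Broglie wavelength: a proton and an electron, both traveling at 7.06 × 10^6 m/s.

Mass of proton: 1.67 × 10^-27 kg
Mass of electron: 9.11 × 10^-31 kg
The electron has the longer wavelength.

Using λ = h/(mv), since both particles have the same velocity, the wavelength depends only on mass.

For proton: λ₁ = h/(m₁v) = 5.62 × 10^-14 m
For electron: λ₂ = h/(m₂v) = 1.03 × 10^-10 m

Since λ ∝ 1/m at constant velocity, the lighter particle has the longer wavelength.

The electron has the longer de Broglie wavelength.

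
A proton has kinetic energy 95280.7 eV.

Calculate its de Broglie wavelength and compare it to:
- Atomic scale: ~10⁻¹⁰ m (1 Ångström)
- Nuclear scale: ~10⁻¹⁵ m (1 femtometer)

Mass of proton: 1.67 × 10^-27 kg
λ = 9.28 × 10^-14 m, which is between nuclear and atomic scales.

Using λ = h/√(2mKE):

KE = 95280.7 eV = 1.527 × 10^-14 J

λ = h/√(2mKE)
λ = (6.626 × 10^-34 J·s) / √(2 × 1.67 × 10^-27 kg × 1.527 × 10^-14 J)
λ = 9.28 × 10^-14 m

Comparison:
- Atomic scale (10⁻¹⁰ m): λ is 0.00093× this size
- Nuclear scale (10⁻¹⁵ m): λ is 93× this size

The wavelength is between nuclear and atomic scales.

This wavelength is appropriate for probing atomic structure but too large for nuclear physics experiments.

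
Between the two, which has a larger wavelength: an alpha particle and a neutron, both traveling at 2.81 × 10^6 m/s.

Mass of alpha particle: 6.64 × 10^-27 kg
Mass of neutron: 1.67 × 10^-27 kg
The neutron has the longer wavelength.

Using λ = h/(mv), since both particles have the same velocity, the wavelength depends only on mass.

For alpha particle: λ₁ = h/(m₁v) = 3.55 × 10^-14 m
For neutron: λ₂ = h/(m₂v) = 1.41 × 10^-13 m

Since λ ∝ 1/m at constant velocity, the lighter particle has the longer wavelength.

The neutron has the longer de Broglie wavelength.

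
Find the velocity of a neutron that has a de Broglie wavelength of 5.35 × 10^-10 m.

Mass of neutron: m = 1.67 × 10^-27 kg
7.42 × 10^2 m/s

From the de Broglie relation λ = h/(mv), we solve for v:

v = h/(mλ)
v = (6.626 × 10^-34 J·s) / (1.67 × 10^-27 kg × 5.35 × 10^-10 m)
v = 7.42 × 10^2 m/s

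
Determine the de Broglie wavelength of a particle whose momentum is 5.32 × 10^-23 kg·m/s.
1.25 × 10^-11 m

Using the de Broglie relation λ = h/p:

λ = h/p
λ = (6.626 × 10^-34 J·s) / (5.32 × 10^-23 kg·m/s)
λ = 1.25 × 10^-11 m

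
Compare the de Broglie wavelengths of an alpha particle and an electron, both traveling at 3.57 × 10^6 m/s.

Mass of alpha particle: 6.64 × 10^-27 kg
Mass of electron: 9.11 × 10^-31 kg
The electron has the longer wavelength.

Using λ = h/(mv), since both particles have the same velocity, the wavelength depends only on mass.

For alpha particle: λ₁ = h/(m₁v) = 2.80 × 10^-14 m
For electron: λ₂ = h/(m₂v) = 2.04 × 10^-10 m

Since λ ∝ 1/m at constant velocity, the lighter particle has the longer wavelength.

The electron has the longer de Broglie wavelength.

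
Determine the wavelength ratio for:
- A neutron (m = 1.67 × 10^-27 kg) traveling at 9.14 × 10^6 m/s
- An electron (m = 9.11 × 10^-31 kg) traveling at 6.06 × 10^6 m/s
λ₁/λ₂ = 3.62 × 10^-4

Using λ = h/(mv):

λ₁ = h/(m₁v₁) = 4.34 × 10^-14 m
λ₂ = h/(m₂v₂) = 1.20 × 10^-10 m

Ratio λ₁/λ₂ = (m₂v₂)/(m₁v₁)
         = (9.11 × 10^-31 kg × 6.06 × 10^6 m/s) / (1.67 × 10^-27 kg × 9.14 × 10^6 m/s)
         = 3.62 × 10^-4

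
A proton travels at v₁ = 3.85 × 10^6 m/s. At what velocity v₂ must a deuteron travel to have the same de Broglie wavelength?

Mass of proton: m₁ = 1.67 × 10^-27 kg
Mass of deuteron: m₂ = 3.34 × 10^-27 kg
v₂ = 1.92 × 10^6 m/s

For equal de Broglie wavelengths: λ₁ = λ₂

h/(m₁v₁) = h/(m₂v₂)
m₁v₁ = m₂v₂
v₂ = v₁ · (m₁/m₂)

v₂ = 3.85 × 10^6 m/s × (1.67 × 10^-27 kg / 3.34 × 10^-27 kg)
v₂ = 1.92 × 10^6 m/s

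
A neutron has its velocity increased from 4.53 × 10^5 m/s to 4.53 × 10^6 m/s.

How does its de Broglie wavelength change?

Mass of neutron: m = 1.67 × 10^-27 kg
The wavelength decreases by a factor of 10.

Using λ = h/(mv):

Initial wavelength: λ₁ = h/(mv₁) = 8.76 × 10^-13 m
Final wavelength: λ₂ = h/(mv₂) = 8.76 × 10^-14 m

Since λ ∝ 1/v, when velocity increases by a factor of 10, the wavelength decreases by a factor of 10.

λ₂/λ₁ = v₁/v₂ = 1/10

The wavelength decreases by a factor of 10.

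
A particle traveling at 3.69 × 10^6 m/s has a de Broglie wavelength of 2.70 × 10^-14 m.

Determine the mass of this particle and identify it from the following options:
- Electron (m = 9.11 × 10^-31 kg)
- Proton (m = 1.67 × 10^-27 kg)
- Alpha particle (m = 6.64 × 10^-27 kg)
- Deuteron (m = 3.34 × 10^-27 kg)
The particle is an alpha particle.

From λ = h/(mv), solve for mass:

m = h/(λv)
m = (6.626 × 10^-34 J·s) / (2.70 × 10^-14 m × 3.69 × 10^6 m/s)
m = 6.65 × 10^-27 kg

Comparing with the listed masses, this is closest to an alpha particle.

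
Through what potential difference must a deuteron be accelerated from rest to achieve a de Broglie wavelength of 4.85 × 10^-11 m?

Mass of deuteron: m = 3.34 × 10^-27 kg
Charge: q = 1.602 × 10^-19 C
1.74 × 10^-1 V

From λ = h/√(2mqV), we solve for V:

λ² = h²/(2mqV)
V = h²/(2mqλ²)
V = (6.626 × 10^-34 J·s)² / (2 × 3.34 × 10^-27 kg × 1.602 × 10^-19 C × (4.85 × 10^-11 m)²)
V = 1.74 × 10^-1 V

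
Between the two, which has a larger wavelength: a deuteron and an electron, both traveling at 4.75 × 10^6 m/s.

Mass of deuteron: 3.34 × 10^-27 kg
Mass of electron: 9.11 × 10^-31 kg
The electron has the longer wavelength.

Using λ = h/(mv), since both particles have the same velocity, the wavelength depends only on mass.

For deuteron: λ₁ = h/(m₁v) = 4.18 × 10^-14 m
For electron: λ₂ = h/(m₂v) = 1.53 × 10^-10 m

Since λ ∝ 1/m at constant velocity, the lighter particle has the longer wavelength.

The electron has the longer de Broglie wavelength.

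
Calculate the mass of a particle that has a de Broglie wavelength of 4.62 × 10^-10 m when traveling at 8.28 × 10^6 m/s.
1.73 × 10^-31 kg

From the de Broglie relation λ = h/(mv), we solve for m:

m = h/(λv)
m = (6.626 × 10^-34 J·s) / (4.62 × 10^-10 m × 8.28 × 10^6 m/s)
m = 1.73 × 10^-31 kg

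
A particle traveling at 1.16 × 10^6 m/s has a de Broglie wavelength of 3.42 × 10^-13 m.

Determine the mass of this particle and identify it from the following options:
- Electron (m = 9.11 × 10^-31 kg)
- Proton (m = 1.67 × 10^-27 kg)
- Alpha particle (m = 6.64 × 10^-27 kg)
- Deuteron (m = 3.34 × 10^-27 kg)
The particle is a proton.

From λ = h/(mv), solve for mass:

m = h/(λv)
m = (6.626 × 10^-34 J·s) / (3.42 × 10^-13 m × 1.16 × 10^6 m/s)
m = 1.67 × 10^-27 kg

Comparing with the listed masses, this is closest to a proton.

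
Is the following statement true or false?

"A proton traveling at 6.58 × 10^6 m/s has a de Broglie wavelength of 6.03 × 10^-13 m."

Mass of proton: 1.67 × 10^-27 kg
False

The claim is incorrect.

Using λ = h/(mv):
λ = (6.626 × 10^-34 J·s) / (1.67 × 10^-27 kg × 6.58 × 10^6 m/s)
λ = 6.03 × 10^-14 m

The actual wavelength differs from the claimed 6.03 × 10^-13 m.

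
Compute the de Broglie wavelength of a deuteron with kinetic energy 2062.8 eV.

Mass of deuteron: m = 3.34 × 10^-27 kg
4.46 × 10^-13 m

Using λ = h/√(2mKE):

First convert KE to Joules: KE = 2062.8 eV = 3.305 × 10^-16 J

λ = h/√(2mKE)
λ = (6.626 × 10^-34 J·s) / √(2 × 3.34 × 10^-27 kg × 3.305 × 10^-16 J)
λ = 4.46 × 10^-13 m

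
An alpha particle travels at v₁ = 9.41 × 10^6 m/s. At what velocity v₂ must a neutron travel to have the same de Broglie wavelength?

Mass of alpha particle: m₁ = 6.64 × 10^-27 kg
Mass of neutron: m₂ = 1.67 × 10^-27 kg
v₂ = 3.74 × 10^7 m/s

For equal de Broglie wavelengths: λ₁ = λ₂

h/(m₁v₁) = h/(m₂v₂)
m₁v₁ = m₂v₂
v₂ = v₁ · (m₁/m₂)

v₂ = 9.41 × 10^6 m/s × (6.64 × 10^-27 kg / 1.67 × 10^-27 kg)
v₂ = 3.74 × 10^7 m/s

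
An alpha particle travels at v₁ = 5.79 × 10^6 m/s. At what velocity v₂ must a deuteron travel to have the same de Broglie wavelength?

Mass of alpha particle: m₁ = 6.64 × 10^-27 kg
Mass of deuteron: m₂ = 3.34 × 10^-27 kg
v₂ = 1.15 × 10^7 m/s

For equal de Broglie wavelengths: λ₁ = λ₂

h/(m₁v₁) = h/(m₂v₂)
m₁v₁ = m₂v₂
v₂ = v₁ · (m₁/m₂)

v₂ = 5.79 × 10^6 m/s × (6.64 × 10^-27 kg / 3.34 × 10^-27 kg)
v₂ = 1.15 × 10^7 m/s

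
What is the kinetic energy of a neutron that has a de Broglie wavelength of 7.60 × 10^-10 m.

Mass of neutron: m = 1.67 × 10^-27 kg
2.28 × 10^-22 J (or 1.42 × 10^-3 eV)

From λ = h/√(2mKE), we solve for KE:

λ² = h²/(2mKE)
KE = h²/(2mλ²)
KE = (6.626 × 10^-34 J·s)² / (2 × 1.67 × 10^-27 kg × (7.60 × 10^-10 m)²)
KE = 2.28 × 10^-22 J
KE = 1.42 × 10^-3 eV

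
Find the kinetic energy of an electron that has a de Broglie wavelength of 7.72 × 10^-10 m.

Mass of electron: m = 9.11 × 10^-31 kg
4.04 × 10^-19 J (or 2.52 eV)

From λ = h/√(2mKE), we solve for KE:

λ² = h²/(2mKE)
KE = h²/(2mλ²)
KE = (6.626 × 10^-34 J·s)² / (2 × 9.11 × 10^-31 kg × (7.72 × 10^-10 m)²)
KE = 4.04 × 10^-19 J
KE = 2.52 eV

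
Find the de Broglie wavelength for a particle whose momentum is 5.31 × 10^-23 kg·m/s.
1.25 × 10^-11 m

Using the de Broglie relation λ = h/p:

λ = h/p
λ = (6.626 × 10^-34 J·s) / (5.31 × 10^-23 kg·m/s)
λ = 1.25 × 10^-11 m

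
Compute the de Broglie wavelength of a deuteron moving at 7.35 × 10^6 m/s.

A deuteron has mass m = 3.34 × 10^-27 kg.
2.70 × 10^-14 m

Using the de Broglie relation λ = h/(mv):

λ = h/(mv)
λ = (6.626 × 10^-34 J·s) / (3.34 × 10^-27 kg × 7.35 × 10^6 m/s)
λ = 2.70 × 10^-14 m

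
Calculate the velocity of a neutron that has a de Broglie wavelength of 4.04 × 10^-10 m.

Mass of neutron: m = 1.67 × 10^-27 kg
9.82 × 10^2 m/s

From the de Broglie relation λ = h/(mv), we solve for v:

v = h/(mλ)
v = (6.626 × 10^-34 J·s) / (1.67 × 10^-27 kg × 4.04 × 10^-10 m)
v = 9.82 × 10^2 m/s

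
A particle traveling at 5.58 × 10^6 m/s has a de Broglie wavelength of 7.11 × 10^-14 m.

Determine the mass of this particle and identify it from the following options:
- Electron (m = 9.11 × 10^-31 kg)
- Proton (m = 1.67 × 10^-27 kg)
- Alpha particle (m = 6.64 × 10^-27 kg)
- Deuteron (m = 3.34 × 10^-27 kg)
The particle is a proton.

From λ = h/(mv), solve for mass:

m = h/(λv)
m = (6.626 × 10^-34 J·s) / (7.11 × 10^-14 m × 5.58 × 10^6 m/s)
m = 1.67 × 10^-27 kg

Comparing with the listed masses, this is closest to a proton.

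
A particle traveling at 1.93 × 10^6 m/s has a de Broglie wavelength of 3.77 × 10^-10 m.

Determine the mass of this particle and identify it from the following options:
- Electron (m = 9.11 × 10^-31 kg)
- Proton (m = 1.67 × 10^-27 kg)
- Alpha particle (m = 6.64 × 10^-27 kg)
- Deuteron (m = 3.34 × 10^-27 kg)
The particle is an electron.

From λ = h/(mv), solve for mass:

m = h/(λv)
m = (6.626 × 10^-34 J·s) / (3.77 × 10^-10 m × 1.93 × 10^6 m/s)
m = 9.11 × 10^-31 kg

Comparing with the listed masses, this is closest to an electron.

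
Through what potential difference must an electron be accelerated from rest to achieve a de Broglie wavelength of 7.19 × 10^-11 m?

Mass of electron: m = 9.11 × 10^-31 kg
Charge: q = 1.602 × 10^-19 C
291 V

From λ = h/√(2mqV), we solve for V:

λ² = h²/(2mqV)
V = h²/(2mqλ²)
V = (6.626 × 10^-34 J·s)² / (2 × 9.11 × 10^-31 kg × 1.602 × 10^-19 C × (7.19 × 10^-11 m)²)
V = 291 V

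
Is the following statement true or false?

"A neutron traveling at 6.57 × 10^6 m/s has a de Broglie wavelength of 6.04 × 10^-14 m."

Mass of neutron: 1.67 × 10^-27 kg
True

The claim is correct.

Using λ = h/(mv):
λ = (6.626 × 10^-34 J·s) / (1.67 × 10^-27 kg × 6.57 × 10^6 m/s)
λ = 6.04 × 10^-14 m

This matches the claimed value.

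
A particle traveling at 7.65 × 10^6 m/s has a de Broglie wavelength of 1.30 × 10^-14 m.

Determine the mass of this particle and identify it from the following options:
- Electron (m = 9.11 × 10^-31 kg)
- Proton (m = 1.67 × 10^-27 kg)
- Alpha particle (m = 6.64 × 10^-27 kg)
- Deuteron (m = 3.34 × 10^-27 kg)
The particle is an alpha particle.

From λ = h/(mv), solve for mass:

m = h/(λv)
m = (6.626 × 10^-34 J·s) / (1.30 × 10^-14 m × 7.65 × 10^6 m/s)
m = 6.66 × 10^-27 kg

Comparing with the listed masses, this is closest to an alpha particle.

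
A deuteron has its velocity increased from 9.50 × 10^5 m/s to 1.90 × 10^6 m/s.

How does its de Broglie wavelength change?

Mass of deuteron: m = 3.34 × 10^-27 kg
The wavelength decreases by a factor of 2.

Using λ = h/(mv):

Initial wavelength: λ₁ = h/(mv₁) = 2.09 × 10^-13 m
Final wavelength: λ₂ = h/(mv₂) = 1.04 × 10^-13 m

Since λ ∝ 1/v, when velocity increases by a factor of 2, the wavelength decreases by a factor of 2.

λ₂/λ₁ = v₁/v₂ = 1/2

The wavelength decreases by a factor of 2.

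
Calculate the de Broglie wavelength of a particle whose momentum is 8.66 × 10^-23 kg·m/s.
7.65 × 10^-12 m

Using the de Broglie relation λ = h/p:

λ = h/p
λ = (6.626 × 10^-34 J·s) / (8.66 × 10^-23 kg·m/s)
λ = 7.65 × 10^-12 m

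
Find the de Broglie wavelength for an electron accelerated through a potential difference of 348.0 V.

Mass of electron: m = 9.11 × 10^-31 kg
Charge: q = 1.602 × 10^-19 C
6.57 × 10^-11 m

When a particle is accelerated through voltage V, it gains kinetic energy KE = qV.

The de Broglie wavelength is then λ = h/√(2mqV):

λ = h/√(2mqV)
λ = (6.626 × 10^-34 J·s) / √(2 × 9.11 × 10^-31 kg × 1.602 × 10^-19 C × 348.0 V)
λ = 6.57 × 10^-11 m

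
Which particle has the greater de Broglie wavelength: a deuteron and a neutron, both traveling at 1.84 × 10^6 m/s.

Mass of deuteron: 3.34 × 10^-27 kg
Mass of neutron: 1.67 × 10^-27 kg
The neutron has the longer wavelength.

Using λ = h/(mv), since both particles have the same velocity, the wavelength depends only on mass.

For deuteron: λ₁ = h/(m₁v) = 1.08 × 10^-13 m
For neutron: λ₂ = h/(m₂v) = 2.16 × 10^-13 m

Since λ ∝ 1/m at constant velocity, the lighter particle has the longer wavelength.

The neutron has the longer de Broglie wavelength.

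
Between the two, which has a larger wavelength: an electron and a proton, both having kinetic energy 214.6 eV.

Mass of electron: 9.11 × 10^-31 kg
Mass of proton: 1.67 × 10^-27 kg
The electron has the longer wavelength.

Using λ = h/√(2mKE):

For electron: λ₁ = h/√(2m₁KE) = 8.37 × 10^-11 m
For proton: λ₂ = h/√(2m₂KE) = 1.96 × 10^-12 m

Since λ ∝ 1/√m at constant kinetic energy, the lighter particle has the longer wavelength.

The electron has the longer de Broglie wavelength.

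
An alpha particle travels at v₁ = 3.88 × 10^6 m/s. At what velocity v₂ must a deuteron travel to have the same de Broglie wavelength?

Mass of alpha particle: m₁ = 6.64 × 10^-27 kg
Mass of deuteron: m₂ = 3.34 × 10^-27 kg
v₂ = 7.71 × 10^6 m/s

For equal de Broglie wavelengths: λ₁ = λ₂

h/(m₁v₁) = h/(m₂v₂)
m₁v₁ = m₂v₂
v₂ = v₁ · (m₁/m₂)

v₂ = 3.88 × 10^6 m/s × (6.64 × 10^-27 kg / 3.34 × 10^-27 kg)
v₂ = 7.71 × 10^6 m/s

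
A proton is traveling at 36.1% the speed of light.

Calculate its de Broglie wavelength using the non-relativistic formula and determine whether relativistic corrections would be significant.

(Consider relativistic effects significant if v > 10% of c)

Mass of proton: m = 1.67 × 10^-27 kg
Yes, relativistic corrections are needed.

Using the non-relativistic de Broglie formula λ = h/(mv):

v = 36.1% × c = 1.082 × 10^8 m/s

λ = h/(mv)
λ = (6.626 × 10^-34 J·s) / (1.67 × 10^-27 kg × 1.082 × 10^8 m/s)
λ = 3.67 × 10^-15 m

Since v = 36.1% of c > 10% of c, relativistic corrections ARE significant and the actual wavelength would differ from this non-relativistic estimate.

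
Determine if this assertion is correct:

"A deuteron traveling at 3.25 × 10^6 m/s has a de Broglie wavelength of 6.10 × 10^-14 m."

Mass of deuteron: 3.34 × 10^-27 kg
True

The claim is correct.

Using λ = h/(mv):
λ = (6.626 × 10^-34 J·s) / (3.34 × 10^-27 kg × 3.25 × 10^6 m/s)
λ = 6.10 × 10^-14 m

This matches the claimed value.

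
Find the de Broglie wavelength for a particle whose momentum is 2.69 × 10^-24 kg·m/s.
2.46 × 10^-10 m

Using the de Broglie relation λ = h/p:

λ = h/p
λ = (6.626 × 10^-34 J·s) / (2.69 × 10^-24 kg·m/s)
λ = 2.46 × 10^-10 m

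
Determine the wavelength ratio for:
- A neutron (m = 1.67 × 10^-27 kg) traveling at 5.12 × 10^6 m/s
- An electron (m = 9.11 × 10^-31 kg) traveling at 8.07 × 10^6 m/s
λ₁/λ₂ = 8.60 × 10^-4

Using λ = h/(mv):

λ₁ = h/(m₁v₁) = 7.75 × 10^-14 m
λ₂ = h/(m₂v₂) = 9.01 × 10^-11 m

Ratio λ₁/λ₂ = (m₂v₂)/(m₁v₁)
         = (9.11 × 10^-31 kg × 8.07 × 10^6 m/s) / (1.67 × 10^-27 kg × 5.12 × 10^6 m/s)
         = 8.60 × 10^-4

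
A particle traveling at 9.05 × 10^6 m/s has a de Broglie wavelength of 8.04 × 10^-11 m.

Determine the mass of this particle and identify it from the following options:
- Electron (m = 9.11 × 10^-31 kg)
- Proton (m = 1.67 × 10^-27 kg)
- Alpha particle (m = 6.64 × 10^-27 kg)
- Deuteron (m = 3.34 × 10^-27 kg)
The particle is an electron.

From λ = h/(mv), solve for mass:

m = h/(λv)
m = (6.626 × 10^-34 J·s) / (8.04 × 10^-11 m × 9.05 × 10^6 m/s)
m = 9.11 × 10^-31 kg

Comparing with the listed masses, this is closest to an electron.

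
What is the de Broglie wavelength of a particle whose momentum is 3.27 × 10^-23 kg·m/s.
2.03 × 10^-11 m

Using the de Broglie relation λ = h/p:

λ = h/p
λ = (6.626 × 10^-34 J·s) / (3.27 × 10^-23 kg·m/s)
λ = 2.03 × 10^-11 m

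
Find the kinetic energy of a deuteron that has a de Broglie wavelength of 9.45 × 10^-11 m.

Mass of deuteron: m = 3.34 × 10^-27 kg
7.36 × 10^-21 J (or 0.0459 eV)

From λ = h/√(2mKE), we solve for KE:

λ² = h²/(2mKE)
KE = h²/(2mλ²)
KE = (6.626 × 10^-34 J·s)² / (2 × 3.34 × 10^-27 kg × (9.45 × 10^-11 m)²)
KE = 7.36 × 10^-21 J
KE = 0.0459 eV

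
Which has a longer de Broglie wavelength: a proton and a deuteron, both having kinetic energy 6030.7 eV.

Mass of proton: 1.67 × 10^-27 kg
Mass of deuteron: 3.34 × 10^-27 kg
The proton has the longer wavelength.

Using λ = h/√(2mKE):

For proton: λ₁ = h/√(2m₁KE) = 3.69 × 10^-13 m
For deuteron: λ₂ = h/√(2m₂KE) = 2.61 × 10^-13 m

Since λ ∝ 1/√m at constant kinetic energy, the lighter particle has the longer wavelength.

The proton has the longer de Broglie wavelength.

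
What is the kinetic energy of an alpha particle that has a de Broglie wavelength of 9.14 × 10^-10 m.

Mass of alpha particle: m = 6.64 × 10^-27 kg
3.96 × 10^-23 J (or 2.47 × 10^-4 eV)

From λ = h/√(2mKE), we solve for KE:

λ² = h²/(2mKE)
KE = h²/(2mλ²)
KE = (6.626 × 10^-34 J·s)² / (2 × 6.64 × 10^-27 kg × (9.14 × 10^-10 m)²)
KE = 3.96 × 10^-23 J
KE = 2.47 × 10^-4 eV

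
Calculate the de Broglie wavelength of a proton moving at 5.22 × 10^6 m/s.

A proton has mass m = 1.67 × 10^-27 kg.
7.60 × 10^-14 m

Using the de Broglie relation λ = h/(mv):

λ = h/(mv)
λ = (6.626 × 10^-34 J·s) / (1.67 × 10^-27 kg × 5.22 × 10^6 m/s)
λ = 7.60 × 10^-14 m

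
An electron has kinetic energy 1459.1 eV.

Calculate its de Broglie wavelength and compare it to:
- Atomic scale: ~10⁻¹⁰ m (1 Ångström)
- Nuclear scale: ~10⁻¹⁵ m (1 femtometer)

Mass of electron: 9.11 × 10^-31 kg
λ = 3.21 × 10^-11 m, which is between nuclear and atomic scales.

Using λ = h/√(2mKE):

KE = 1459.1 eV = 2.338 × 10^-16 J

λ = h/√(2mKE)
λ = (6.626 × 10^-34 J·s) / √(2 × 9.11 × 10^-31 kg × 2.338 × 10^-16 J)
λ = 3.21 × 10^-11 m

Comparison:
- Atomic scale (10⁻¹⁰ m): λ is 0.32× this size
- Nuclear scale (10⁻¹⁵ m): λ is 3.2e+04× this size

The wavelength is between nuclear and atomic scales.

This wavelength is appropriate for probing atomic structure but too large for nuclear physics experiments.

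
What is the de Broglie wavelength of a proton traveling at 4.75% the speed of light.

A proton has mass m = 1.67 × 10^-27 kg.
2.79 × 10^-14 m

Using the de Broglie relation λ = h/(mv):

v = 4.75% × c = 1.424 × 10^7 m/s

λ = h/(mv)
λ = (6.626 × 10^-34 J·s) / (1.67 × 10^-27 kg × 1.424 × 10^7 m/s)
λ = 2.79 × 10^-14 m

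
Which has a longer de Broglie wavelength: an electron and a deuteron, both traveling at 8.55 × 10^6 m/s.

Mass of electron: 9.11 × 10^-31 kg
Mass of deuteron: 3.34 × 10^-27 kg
The electron has the longer wavelength.

Using λ = h/(mv), since both particles have the same velocity, the wavelength depends only on mass.

For electron: λ₁ = h/(m₁v) = 8.51 × 10^-11 m
For deuteron: λ₂ = h/(m₂v) = 2.32 × 10^-14 m

Since λ ∝ 1/m at constant velocity, the lighter particle has the longer wavelength.

The electron has the longer de Broglie wavelength.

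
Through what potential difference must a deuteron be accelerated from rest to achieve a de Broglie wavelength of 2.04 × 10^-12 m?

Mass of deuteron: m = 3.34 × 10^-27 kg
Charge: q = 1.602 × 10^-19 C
98.6 V

From λ = h/√(2mqV), we solve for V:

λ² = h²/(2mqV)
V = h²/(2mqλ²)
V = (6.626 × 10^-34 J·s)² / (2 × 3.34 × 10^-27 kg × 1.602 × 10^-19 C × (2.04 × 10^-12 m)²)
V = 98.6 V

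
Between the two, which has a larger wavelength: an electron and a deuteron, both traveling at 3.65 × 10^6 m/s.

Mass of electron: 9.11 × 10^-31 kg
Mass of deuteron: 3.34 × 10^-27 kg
The electron has the longer wavelength.

Using λ = h/(mv), since both particles have the same velocity, the wavelength depends only on mass.

For electron: λ₁ = h/(m₁v) = 1.99 × 10^-10 m
For deuteron: λ₂ = h/(m₂v) = 5.44 × 10^-14 m

Since λ ∝ 1/m at constant velocity, the lighter particle has the longer wavelength.

The electron has the longer de Broglie wavelength.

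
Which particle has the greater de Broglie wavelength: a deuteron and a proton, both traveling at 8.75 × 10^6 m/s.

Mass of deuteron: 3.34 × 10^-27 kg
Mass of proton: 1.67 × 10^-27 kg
The proton has the longer wavelength.

Using λ = h/(mv), since both particles have the same velocity, the wavelength depends only on mass.

For deuteron: λ₁ = h/(m₁v) = 2.27 × 10^-14 m
For proton: λ₂ = h/(m₂v) = 4.53 × 10^-14 m

Since λ ∝ 1/m at constant velocity, the lighter particle has the longer wavelength.

The proton has the longer de Broglie wavelength.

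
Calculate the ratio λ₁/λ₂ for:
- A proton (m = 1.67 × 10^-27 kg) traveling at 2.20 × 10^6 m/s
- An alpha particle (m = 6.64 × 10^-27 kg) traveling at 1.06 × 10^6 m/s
λ₁/λ₂ = 1.92

Using λ = h/(mv):

λ₁ = h/(m₁v₁) = 1.80 × 10^-13 m
λ₂ = h/(m₂v₂) = 9.41 × 10^-14 m

Ratio λ₁/λ₂ = (m₂v₂)/(m₁v₁)
         = (6.64 × 10^-27 kg × 1.06 × 10^6 m/s) / (1.67 × 10^-27 kg × 2.20 × 10^6 m/s)
         = 1.92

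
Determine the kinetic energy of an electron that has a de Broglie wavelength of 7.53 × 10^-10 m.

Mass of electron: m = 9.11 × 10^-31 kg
4.25 × 10^-19 J (or 2.65 eV)

From λ = h/√(2mKE), we solve for KE:

λ² = h²/(2mKE)
KE = h²/(2mλ²)
KE = (6.626 × 10^-34 J·s)² / (2 × 9.11 × 10^-31 kg × (7.53 × 10^-10 m)²)
KE = 4.25 × 10^-19 J
KE = 2.65 eV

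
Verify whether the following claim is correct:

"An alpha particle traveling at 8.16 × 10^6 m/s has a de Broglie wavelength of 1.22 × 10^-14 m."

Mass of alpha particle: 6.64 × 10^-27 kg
True

The claim is correct.

Using λ = h/(mv):
λ = (6.626 × 10^-34 J·s) / (6.64 × 10^-27 kg × 8.16 × 10^6 m/s)
λ = 1.22 × 10^-14 m

This matches the claimed value.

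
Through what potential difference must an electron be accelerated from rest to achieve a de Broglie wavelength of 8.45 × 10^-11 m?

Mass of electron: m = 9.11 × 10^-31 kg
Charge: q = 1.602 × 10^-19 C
211 V

From λ = h/√(2mqV), we solve for V:

λ² = h²/(2mqV)
V = h²/(2mqλ²)
V = (6.626 × 10^-34 J·s)² / (2 × 9.11 × 10^-31 kg × 1.602 × 10^-19 C × (8.45 × 10^-11 m)²)
V = 211 V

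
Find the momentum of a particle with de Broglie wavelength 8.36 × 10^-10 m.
7.93 × 10^-25 kg·m/s

From the de Broglie relation λ = h/p, we solve for p:

p = h/λ
p = (6.626 × 10^-34 J·s) / (8.36 × 10^-10 m)
p = 7.93 × 10^-25 kg·m/s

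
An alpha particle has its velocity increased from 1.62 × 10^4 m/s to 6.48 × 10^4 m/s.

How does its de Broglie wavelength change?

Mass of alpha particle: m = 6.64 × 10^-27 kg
The wavelength decreases by a factor of 4.

Using λ = h/(mv):

Initial wavelength: λ₁ = h/(mv₁) = 6.16 × 10^-12 m
Final wavelength: λ₂ = h/(mv₂) = 1.54 × 10^-12 m

Since λ ∝ 1/v, when velocity increases by a factor of 4, the wavelength decreases by a factor of 4.

λ₂/λ₁ = v₁/v₂ = 1/4

The wavelength decreases by a factor of 4.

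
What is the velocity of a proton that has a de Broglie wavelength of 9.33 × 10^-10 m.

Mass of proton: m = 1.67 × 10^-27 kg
4.25 × 10^2 m/s

From the de Broglie relation λ = h/(mv), we solve for v:

v = h/(mλ)
v = (6.626 × 10^-34 J·s) / (1.67 × 10^-27 kg × 9.33 × 10^-10 m)
v = 4.25 × 10^2 m/s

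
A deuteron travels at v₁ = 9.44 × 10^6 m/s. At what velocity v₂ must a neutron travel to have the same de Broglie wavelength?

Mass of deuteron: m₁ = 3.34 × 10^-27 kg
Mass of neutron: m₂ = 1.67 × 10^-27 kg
v₂ = 1.89 × 10^7 m/s

For equal de Broglie wavelengths: λ₁ = λ₂

h/(m₁v₁) = h/(m₂v₂)
m₁v₁ = m₂v₂
v₂ = v₁ · (m₁/m₂)

v₂ = 9.44 × 10^6 m/s × (3.34 × 10^-27 kg / 1.67 × 10^-27 kg)
v₂ = 1.89 × 10^7 m/s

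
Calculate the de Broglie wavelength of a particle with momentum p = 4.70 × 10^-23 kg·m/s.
1.41 × 10^-11 m

Using the de Broglie relation λ = h/p:

λ = h/p
λ = (6.626 × 10^-34 J·s) / (4.70 × 10^-23 kg·m/s)
λ = 1.41 × 10^-11 m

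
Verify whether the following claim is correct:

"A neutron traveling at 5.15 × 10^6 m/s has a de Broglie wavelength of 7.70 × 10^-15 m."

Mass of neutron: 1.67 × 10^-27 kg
False

The claim is incorrect.

Using λ = h/(mv):
λ = (6.626 × 10^-34 J·s) / (1.67 × 10^-27 kg × 5.15 × 10^6 m/s)
λ = 7.70 × 10^-14 m

The actual wavelength differs from the claimed 7.70 × 10^-15 m.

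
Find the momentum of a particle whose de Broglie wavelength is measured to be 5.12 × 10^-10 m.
1.29 × 10^-24 kg·m/s

From the de Broglie relation λ = h/p, we solve for p:

p = h/λ
p = (6.626 × 10^-34 J·s) / (5.12 × 10^-10 m)
p = 1.29 × 10^-24 kg·m/s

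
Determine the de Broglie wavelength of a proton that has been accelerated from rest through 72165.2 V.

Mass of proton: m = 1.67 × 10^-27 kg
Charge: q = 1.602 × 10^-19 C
1.07 × 10^-13 m

When a particle is accelerated through voltage V, it gains kinetic energy KE = qV.

The de Broglie wavelength is then λ = h/√(2mqV):

λ = h/√(2mqV)
λ = (6.626 × 10^-34 J·s) / √(2 × 1.67 × 10^-27 kg × 1.602 × 10^-19 C × 72165.2 V)
λ = 1.07 × 10^-13 m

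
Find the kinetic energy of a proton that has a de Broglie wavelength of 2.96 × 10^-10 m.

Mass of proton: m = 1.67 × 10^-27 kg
1.50 × 10^-21 J (or 9.36 × 10^-3 eV)

From λ = h/√(2mKE), we solve for KE:

λ² = h²/(2mKE)
KE = h²/(2mλ²)
KE = (6.626 × 10^-34 J·s)² / (2 × 1.67 × 10^-27 kg × (2.96 × 10^-10 m)²)
KE = 1.50 × 10^-21 J
KE = 9.36 × 10^-3 eV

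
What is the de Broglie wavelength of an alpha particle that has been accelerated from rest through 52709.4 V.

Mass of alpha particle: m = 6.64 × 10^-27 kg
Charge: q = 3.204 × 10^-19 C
4.42 × 10^-14 m

When a particle is accelerated through voltage V, it gains kinetic energy KE = qV.

The de Broglie wavelength is then λ = h/√(2mqV):

λ = h/√(2mqV)
λ = (6.626 × 10^-34 J·s) / √(2 × 6.64 × 10^-27 kg × 3.204 × 10^-19 C × 52709.4 V)
λ = 4.42 × 10^-14 m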